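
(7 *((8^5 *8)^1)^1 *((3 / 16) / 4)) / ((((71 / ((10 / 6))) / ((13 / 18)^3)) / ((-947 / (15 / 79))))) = -589081153024 / 155277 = -3793743.78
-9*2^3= -72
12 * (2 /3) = 8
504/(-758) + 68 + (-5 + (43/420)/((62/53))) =616058741/9869160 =62.42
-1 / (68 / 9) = -9 / 68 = -0.13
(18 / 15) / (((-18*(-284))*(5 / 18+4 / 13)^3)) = 1067742 / 912830315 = 0.00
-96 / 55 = -1.75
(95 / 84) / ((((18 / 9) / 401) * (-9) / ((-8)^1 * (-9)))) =-1814.05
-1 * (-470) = 470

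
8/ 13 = 0.62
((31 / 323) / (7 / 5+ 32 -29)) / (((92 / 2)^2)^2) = 155 / 31816802336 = 0.00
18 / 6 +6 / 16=27 / 8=3.38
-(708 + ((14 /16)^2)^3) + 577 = -34458513 /262144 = -131.45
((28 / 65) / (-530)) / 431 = -0.00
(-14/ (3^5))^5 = -0.00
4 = 4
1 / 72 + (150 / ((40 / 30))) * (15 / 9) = 13501 / 72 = 187.51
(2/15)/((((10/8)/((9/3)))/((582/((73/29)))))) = 135024/1825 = 73.99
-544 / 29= -18.76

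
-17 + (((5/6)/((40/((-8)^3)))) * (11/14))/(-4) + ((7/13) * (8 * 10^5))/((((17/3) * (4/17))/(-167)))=-14729404069/273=-53953861.06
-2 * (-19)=38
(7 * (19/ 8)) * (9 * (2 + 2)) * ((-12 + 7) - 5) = -5985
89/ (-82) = -89/ 82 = -1.09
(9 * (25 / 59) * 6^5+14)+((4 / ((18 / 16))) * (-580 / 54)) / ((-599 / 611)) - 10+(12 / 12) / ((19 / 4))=4845707205520 / 163169397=29697.40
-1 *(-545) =545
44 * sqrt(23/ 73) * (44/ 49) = 1936 * sqrt(1679)/ 3577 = 22.18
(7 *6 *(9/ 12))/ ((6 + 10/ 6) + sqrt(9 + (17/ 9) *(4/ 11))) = 1771/ 360-7 *sqrt(10549)/ 360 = 2.92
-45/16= -2.81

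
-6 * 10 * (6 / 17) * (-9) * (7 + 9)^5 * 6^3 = 733835427840 / 17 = 43166789872.94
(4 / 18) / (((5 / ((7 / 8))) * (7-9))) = -7 / 360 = -0.02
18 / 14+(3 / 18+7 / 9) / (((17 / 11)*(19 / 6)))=590 / 399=1.48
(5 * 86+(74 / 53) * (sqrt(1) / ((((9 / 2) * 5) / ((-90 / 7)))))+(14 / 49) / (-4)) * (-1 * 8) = -1273660 / 371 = -3433.05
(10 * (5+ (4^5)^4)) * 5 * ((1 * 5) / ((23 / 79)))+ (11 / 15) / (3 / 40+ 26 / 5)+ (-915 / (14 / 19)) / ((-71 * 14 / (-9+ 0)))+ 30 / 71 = 191286824059174136491969 / 202603044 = 944145854290195.84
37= 37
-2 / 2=-1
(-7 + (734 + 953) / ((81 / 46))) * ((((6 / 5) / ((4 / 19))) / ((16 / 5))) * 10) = 16940.57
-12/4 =-3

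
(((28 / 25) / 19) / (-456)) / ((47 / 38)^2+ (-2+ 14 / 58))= 58 / 102675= 0.00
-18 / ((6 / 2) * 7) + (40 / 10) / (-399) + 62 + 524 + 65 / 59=13800547 / 23541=586.23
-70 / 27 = -2.59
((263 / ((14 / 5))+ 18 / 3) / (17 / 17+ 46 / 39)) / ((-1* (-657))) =18187 / 260610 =0.07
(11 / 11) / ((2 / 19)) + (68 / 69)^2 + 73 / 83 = 8970787 / 790326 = 11.35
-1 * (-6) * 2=12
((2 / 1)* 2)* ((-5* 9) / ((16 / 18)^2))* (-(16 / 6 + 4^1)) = 6075 / 4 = 1518.75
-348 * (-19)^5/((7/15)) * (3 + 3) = 77551420680/7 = 11078774382.86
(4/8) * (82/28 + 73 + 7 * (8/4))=1259/28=44.96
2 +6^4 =1298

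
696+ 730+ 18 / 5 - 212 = 6088 / 5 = 1217.60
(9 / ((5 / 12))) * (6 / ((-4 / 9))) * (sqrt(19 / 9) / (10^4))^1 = -243 * sqrt(19) / 25000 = -0.04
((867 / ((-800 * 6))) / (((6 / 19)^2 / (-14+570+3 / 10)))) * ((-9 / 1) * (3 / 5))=1741146681 / 320000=5441.08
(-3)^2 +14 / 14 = 10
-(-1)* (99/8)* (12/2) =297/4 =74.25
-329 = -329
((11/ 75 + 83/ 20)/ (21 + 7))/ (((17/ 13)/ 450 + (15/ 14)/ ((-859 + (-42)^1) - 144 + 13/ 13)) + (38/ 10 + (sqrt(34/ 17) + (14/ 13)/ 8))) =0.03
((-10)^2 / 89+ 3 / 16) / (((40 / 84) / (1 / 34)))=39207 / 484160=0.08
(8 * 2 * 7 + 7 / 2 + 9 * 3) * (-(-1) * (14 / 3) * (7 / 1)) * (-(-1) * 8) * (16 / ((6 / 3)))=297920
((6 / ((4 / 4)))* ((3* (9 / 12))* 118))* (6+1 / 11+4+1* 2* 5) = 352053 / 11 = 32004.82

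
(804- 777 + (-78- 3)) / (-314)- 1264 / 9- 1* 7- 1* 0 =-208096 / 1413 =-147.27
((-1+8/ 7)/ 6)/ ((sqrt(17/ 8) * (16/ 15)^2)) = 75 * sqrt(34)/ 30464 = 0.01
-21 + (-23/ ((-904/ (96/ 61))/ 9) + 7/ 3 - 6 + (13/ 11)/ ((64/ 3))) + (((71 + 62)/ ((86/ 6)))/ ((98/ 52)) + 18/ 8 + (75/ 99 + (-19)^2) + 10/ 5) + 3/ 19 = 9625602028157/ 27752431168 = 346.84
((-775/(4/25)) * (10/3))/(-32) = 96875/192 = 504.56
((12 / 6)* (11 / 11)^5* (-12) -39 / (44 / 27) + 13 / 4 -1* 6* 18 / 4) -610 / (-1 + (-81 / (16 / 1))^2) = -2675701 / 27742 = -96.45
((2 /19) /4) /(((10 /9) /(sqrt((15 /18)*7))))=3*sqrt(210) /760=0.06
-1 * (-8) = 8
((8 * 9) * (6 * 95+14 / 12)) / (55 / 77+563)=143934 / 1973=72.95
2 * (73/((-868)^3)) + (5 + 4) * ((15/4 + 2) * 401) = 20751.75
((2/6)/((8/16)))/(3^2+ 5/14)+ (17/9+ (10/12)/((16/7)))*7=597821/37728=15.85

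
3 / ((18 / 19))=19 / 6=3.17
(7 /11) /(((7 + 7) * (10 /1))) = 1 /220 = 0.00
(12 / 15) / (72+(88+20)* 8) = 1 / 1170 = 0.00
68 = 68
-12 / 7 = -1.71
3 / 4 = 0.75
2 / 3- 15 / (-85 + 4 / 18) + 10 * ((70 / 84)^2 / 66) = 860051 / 906444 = 0.95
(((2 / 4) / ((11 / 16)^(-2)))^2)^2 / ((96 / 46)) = 4930254263 / 3298534883328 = 0.00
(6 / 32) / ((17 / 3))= 9 / 272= 0.03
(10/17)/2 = 5/17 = 0.29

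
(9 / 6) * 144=216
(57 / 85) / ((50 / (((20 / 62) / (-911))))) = -57 / 12002425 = -0.00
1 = 1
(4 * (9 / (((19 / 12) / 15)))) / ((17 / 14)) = 90720 / 323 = 280.87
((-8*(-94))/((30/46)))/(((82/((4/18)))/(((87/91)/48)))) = 31349/503685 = 0.06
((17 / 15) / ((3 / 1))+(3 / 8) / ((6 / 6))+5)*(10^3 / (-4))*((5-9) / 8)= 51775 / 72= 719.10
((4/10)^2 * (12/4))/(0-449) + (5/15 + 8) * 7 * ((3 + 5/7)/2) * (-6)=-7296262/11225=-650.00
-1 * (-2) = 2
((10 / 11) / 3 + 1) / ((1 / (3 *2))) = 86 / 11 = 7.82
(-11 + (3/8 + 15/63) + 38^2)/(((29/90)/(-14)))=-3612705/58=-62288.02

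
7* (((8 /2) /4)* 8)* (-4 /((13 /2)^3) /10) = -896 /10985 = -0.08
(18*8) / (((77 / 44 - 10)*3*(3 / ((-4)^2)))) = -1024 / 33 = -31.03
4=4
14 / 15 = 0.93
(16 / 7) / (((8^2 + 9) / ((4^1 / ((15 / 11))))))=704 / 7665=0.09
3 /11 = 0.27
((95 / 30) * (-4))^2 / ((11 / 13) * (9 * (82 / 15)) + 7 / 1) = 93860 / 28449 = 3.30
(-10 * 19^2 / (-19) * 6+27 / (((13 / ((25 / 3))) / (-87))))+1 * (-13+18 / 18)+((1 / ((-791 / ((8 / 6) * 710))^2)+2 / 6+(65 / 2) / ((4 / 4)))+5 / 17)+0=-854234270585 / 2488959018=-343.21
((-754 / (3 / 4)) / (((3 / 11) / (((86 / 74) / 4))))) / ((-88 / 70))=567385 / 666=851.93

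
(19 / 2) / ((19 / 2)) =1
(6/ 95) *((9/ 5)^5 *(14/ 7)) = 708588/ 296875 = 2.39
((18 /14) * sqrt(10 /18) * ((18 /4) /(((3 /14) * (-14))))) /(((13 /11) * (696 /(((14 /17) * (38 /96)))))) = -0.00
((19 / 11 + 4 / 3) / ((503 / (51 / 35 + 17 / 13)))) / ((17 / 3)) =7474 / 2517515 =0.00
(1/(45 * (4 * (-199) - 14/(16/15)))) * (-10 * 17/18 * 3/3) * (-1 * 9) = -136/58257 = -0.00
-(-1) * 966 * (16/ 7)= 2208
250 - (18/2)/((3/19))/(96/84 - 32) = 18133/72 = 251.85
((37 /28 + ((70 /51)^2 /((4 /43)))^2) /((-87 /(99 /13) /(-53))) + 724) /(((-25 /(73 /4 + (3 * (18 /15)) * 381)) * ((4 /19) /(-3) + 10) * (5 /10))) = -363744616432634987 /12338223246000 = -29481.12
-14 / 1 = -14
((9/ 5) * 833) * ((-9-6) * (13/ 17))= -17199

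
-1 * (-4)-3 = 1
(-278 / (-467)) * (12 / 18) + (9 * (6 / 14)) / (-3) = -8717 / 9807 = -0.89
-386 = -386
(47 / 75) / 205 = 47 / 15375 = 0.00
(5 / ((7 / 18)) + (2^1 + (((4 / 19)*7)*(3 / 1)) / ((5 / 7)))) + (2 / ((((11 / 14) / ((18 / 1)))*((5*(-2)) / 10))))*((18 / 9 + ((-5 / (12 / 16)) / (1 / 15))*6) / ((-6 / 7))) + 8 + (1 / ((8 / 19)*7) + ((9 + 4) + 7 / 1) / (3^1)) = -5605589651 / 175560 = -31929.77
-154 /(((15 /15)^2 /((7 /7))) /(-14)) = 2156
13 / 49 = 0.27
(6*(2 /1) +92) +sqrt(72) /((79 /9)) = 54*sqrt(2) /79 +104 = 104.97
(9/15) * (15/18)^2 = 5/12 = 0.42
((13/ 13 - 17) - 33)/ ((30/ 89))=-4361/ 30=-145.37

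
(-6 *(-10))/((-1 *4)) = -15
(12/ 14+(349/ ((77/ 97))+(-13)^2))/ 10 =23466/ 385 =60.95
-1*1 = -1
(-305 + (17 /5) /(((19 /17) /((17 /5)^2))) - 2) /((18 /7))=-105.71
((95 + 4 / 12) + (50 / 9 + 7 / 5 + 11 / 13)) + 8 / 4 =61504 / 585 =105.14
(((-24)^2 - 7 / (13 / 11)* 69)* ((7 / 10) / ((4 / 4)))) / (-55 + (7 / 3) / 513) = -4686255 / 2200588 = -2.13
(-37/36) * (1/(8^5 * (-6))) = 37/7077888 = 0.00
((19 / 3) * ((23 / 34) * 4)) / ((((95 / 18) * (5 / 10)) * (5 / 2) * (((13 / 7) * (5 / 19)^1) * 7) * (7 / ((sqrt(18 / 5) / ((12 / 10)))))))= 10488 * sqrt(10) / 193375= 0.17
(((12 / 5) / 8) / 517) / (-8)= -0.00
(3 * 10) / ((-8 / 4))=-15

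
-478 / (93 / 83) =-39674 / 93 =-426.60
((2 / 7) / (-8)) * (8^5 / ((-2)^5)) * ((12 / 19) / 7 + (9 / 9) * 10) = 343552 / 931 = 369.01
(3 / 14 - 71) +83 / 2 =-205 / 7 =-29.29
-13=-13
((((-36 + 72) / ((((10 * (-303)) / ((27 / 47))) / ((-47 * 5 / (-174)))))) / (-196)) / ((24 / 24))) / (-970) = -0.00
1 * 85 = 85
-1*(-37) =37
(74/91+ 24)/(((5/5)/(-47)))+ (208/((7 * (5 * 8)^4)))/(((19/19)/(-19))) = -16980163211/14560000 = -1166.22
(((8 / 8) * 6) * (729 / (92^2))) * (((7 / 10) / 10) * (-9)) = -0.33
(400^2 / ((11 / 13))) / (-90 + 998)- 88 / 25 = 12780264 / 62425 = 204.73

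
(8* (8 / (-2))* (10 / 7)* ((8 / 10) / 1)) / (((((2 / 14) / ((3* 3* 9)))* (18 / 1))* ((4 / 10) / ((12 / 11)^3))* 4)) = -1244160 / 1331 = -934.76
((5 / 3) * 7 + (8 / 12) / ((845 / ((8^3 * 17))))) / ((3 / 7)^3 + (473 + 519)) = 5371723 / 287539135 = 0.02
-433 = -433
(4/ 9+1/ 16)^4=28398241/ 429981696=0.07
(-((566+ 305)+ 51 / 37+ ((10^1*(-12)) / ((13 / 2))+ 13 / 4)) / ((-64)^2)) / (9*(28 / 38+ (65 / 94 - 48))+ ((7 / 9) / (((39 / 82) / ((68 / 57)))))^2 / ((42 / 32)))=7159952382766677 / 14241439997078708224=0.00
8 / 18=0.44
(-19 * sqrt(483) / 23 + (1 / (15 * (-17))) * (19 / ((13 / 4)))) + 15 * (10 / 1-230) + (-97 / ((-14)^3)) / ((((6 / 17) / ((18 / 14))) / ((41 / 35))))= -2941648787011 / 891443280-19 * sqrt(483) / 23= -3318.03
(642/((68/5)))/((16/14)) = 11235/272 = 41.31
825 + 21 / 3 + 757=1589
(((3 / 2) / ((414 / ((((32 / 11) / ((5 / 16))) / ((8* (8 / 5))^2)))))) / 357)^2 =25 / 75183050105856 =0.00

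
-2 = -2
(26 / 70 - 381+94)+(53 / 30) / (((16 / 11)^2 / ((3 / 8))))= -41046181 / 143360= -286.32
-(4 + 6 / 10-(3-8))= -9.60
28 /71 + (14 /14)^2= 99 /71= 1.39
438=438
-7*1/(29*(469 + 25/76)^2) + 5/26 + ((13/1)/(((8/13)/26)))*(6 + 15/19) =135945670358590555/36453296677772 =3729.31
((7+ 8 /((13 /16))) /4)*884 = 3723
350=350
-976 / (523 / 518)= -505568 / 523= -966.67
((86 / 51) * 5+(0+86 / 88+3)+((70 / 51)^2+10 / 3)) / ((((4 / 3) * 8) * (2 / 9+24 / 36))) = 6051525 / 3255296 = 1.86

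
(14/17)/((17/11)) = 154/289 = 0.53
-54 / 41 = -1.32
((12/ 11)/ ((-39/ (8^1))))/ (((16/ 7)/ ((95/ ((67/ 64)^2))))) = -5447680/ 641927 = -8.49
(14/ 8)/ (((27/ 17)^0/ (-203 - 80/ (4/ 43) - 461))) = -2667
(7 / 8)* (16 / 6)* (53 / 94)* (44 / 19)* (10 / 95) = 16324 / 50901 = 0.32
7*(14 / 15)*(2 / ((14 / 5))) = 14 / 3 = 4.67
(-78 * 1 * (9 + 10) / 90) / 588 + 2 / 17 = 13441 / 149940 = 0.09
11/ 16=0.69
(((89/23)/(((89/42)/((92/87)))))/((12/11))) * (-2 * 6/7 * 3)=-264/29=-9.10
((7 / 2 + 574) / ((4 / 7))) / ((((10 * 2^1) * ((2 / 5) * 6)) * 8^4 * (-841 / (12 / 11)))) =-735 / 110231552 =-0.00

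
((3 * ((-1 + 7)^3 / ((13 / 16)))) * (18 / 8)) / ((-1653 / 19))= -7776 / 377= -20.63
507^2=257049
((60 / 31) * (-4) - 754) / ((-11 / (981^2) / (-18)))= -409053467772 / 341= -1199570286.72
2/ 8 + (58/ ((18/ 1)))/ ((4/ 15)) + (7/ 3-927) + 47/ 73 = -199660/ 219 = -911.69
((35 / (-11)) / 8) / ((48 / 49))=-1715 / 4224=-0.41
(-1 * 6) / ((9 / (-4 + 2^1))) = 4 / 3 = 1.33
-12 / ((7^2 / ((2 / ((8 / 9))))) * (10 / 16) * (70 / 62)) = -6696 / 8575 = -0.78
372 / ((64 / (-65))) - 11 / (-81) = -489469 / 1296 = -377.68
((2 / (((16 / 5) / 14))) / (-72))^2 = 0.01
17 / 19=0.89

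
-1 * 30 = -30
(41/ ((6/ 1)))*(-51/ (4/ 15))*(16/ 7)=-20910/ 7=-2987.14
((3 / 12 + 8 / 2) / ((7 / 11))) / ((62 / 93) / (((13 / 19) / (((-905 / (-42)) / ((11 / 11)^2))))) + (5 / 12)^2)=29172 / 92465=0.32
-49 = -49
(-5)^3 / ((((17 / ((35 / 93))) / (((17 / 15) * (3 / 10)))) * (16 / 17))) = -1.00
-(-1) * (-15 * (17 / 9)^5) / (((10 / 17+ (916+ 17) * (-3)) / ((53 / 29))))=6396455785 / 27155001411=0.24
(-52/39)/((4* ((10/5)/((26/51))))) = -13/153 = -0.08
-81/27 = -3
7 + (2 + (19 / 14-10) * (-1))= 247 / 14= 17.64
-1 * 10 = -10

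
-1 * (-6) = 6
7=7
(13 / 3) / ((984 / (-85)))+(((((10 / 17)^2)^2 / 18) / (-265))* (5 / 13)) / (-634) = -6719162977055 / 17950199018232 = -0.37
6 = 6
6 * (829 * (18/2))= 44766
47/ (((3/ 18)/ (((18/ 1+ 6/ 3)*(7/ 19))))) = 39480/ 19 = 2077.89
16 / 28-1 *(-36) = 256 / 7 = 36.57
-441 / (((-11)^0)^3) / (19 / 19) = -441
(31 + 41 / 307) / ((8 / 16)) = 62.27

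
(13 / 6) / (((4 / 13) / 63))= 3549 / 8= 443.62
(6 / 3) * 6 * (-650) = -7800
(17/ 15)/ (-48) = -17/ 720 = -0.02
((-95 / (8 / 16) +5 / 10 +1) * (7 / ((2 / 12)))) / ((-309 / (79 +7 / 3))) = 643916 / 309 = 2083.87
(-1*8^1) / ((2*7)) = -0.57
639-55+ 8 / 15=8768 / 15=584.53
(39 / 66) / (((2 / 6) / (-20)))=-390 / 11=-35.45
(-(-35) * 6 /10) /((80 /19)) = 399 /80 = 4.99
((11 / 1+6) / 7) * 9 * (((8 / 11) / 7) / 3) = 408 / 539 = 0.76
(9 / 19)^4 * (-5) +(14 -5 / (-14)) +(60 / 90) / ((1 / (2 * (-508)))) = -663.23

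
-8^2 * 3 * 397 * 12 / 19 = -914688 / 19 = -48141.47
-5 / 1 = -5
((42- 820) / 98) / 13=-389 / 637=-0.61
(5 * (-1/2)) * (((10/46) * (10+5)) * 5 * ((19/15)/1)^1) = -2375/46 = -51.63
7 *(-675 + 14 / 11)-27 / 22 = -103781 / 22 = -4717.32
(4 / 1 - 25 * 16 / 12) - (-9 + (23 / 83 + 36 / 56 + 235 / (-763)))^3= 9966994538817359 / 17771537923752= 560.84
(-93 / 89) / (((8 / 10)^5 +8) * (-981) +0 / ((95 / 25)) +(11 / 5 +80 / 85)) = 1646875 / 12870449399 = 0.00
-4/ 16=-1/ 4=-0.25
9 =9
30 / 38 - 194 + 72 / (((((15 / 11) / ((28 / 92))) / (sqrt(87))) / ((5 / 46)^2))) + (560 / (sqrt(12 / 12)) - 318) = 50.56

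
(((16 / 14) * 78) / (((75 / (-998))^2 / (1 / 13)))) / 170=7968032 / 1115625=7.14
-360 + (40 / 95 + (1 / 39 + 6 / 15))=-1330663 / 3705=-359.15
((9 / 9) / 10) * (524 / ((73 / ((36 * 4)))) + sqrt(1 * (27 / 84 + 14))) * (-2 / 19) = -10.92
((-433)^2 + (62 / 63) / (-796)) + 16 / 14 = 187490.14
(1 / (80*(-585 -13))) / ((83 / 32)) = -1 / 124085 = -0.00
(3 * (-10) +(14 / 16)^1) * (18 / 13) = -2097 / 52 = -40.33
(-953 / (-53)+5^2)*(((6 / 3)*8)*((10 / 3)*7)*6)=5102720 / 53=96277.74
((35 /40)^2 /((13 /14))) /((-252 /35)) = -0.11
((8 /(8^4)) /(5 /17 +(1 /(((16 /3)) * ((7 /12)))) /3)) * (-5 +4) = -119 /24448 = -0.00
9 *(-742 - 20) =-6858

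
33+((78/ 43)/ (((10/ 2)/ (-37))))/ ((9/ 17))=4931/ 645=7.64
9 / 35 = 0.26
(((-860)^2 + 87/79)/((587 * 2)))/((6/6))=58428487/92746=629.98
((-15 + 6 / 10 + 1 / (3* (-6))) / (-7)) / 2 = 1301 / 1260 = 1.03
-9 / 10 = -0.90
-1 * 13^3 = -2197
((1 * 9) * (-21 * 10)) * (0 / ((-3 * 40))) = 0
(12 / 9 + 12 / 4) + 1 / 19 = 4.39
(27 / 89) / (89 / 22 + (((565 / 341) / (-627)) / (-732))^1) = 4225681548 / 56349584867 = 0.07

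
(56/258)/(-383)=-28/49407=-0.00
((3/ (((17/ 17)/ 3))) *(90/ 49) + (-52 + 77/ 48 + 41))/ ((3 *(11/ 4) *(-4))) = -16781/ 77616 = -0.22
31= 31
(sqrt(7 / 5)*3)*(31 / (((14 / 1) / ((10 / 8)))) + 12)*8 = 2481*sqrt(35) / 35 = 419.37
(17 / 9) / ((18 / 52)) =442 / 81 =5.46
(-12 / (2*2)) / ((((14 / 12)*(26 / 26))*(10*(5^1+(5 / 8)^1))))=-0.05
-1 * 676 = -676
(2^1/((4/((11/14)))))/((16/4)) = 11/112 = 0.10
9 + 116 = 125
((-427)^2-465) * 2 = 363728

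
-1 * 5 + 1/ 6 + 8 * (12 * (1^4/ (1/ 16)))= 9187/ 6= 1531.17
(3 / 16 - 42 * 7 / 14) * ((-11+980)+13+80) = -176823 / 8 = -22102.88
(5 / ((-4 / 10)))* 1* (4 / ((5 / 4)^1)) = -40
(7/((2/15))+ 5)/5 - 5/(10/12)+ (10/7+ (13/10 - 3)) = 183/35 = 5.23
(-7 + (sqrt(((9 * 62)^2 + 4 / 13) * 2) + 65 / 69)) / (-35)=418 / 2415 - 4 * sqrt(6577571) / 455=-22.37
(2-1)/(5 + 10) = 1/15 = 0.07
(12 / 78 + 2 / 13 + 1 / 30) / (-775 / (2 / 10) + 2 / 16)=-532 / 6044805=-0.00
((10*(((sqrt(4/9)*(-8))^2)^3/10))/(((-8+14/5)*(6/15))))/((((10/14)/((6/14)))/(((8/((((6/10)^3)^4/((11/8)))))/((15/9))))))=-20128398.13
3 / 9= 1 / 3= 0.33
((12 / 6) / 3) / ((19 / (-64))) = -128 / 57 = -2.25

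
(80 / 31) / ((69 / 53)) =4240 / 2139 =1.98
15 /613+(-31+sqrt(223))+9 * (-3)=-35539 /613+sqrt(223)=-43.04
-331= -331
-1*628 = -628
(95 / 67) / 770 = 19 / 10318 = 0.00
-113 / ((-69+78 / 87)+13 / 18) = 58986 / 35173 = 1.68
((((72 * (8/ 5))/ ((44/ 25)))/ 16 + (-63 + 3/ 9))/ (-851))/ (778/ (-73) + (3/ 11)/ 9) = -0.01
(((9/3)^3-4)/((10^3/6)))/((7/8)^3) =8832/42875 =0.21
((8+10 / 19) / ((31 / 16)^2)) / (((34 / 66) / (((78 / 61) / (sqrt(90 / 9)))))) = 53374464 * sqrt(10) / 94672915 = 1.78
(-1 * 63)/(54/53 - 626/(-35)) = -116865/35068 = -3.33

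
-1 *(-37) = 37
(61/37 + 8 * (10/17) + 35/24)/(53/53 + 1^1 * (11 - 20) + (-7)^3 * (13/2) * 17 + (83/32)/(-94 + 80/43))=-1869160664/9069528891279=-0.00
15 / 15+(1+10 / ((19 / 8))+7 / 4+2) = 757 / 76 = 9.96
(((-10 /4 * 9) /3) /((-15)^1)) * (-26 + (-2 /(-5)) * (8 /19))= -1227 /95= -12.92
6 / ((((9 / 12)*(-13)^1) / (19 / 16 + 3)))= -67 / 26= -2.58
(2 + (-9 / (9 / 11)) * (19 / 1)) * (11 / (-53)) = 2277 / 53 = 42.96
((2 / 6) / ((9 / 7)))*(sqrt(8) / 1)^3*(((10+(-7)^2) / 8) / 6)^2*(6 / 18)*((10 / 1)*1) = 121835*sqrt(2) / 5832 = 29.54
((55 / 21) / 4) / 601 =55 / 50484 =0.00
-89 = -89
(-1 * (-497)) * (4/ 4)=497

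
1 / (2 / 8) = 4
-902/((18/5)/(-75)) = 56375/3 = 18791.67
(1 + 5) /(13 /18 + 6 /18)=108 /19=5.68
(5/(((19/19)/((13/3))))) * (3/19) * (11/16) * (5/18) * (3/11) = 325/1824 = 0.18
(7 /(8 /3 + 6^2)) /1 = 21 /116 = 0.18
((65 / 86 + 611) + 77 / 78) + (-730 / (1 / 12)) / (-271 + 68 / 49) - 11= 14051359433 / 22154847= 634.23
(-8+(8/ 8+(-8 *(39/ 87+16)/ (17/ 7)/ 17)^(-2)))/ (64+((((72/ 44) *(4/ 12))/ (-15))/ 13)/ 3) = -3520999944605/ 32650700310144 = -0.11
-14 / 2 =-7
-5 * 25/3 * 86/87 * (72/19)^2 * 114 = -67426.50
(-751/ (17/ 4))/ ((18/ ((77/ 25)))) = -115654/ 3825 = -30.24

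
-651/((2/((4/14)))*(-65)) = 1.43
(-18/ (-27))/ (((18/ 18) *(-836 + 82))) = -1/ 1131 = -0.00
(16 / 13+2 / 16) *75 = 10575 / 104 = 101.68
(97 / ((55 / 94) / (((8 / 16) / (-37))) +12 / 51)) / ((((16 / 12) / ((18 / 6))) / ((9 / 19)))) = -697527 / 290548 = -2.40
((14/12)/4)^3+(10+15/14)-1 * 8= 3.10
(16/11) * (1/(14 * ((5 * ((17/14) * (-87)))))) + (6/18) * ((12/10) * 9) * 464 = 135878672/81345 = 1670.40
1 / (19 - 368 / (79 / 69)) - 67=-1600776 / 23891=-67.00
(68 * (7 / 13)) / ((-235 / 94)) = -952 / 65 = -14.65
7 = 7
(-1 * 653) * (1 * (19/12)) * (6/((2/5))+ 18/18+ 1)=-210919/12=-17576.58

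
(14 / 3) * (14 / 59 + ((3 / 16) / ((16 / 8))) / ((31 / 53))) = 162883 / 87792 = 1.86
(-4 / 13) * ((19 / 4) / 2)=-19 / 26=-0.73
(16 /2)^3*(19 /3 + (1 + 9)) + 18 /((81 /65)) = 75394 /9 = 8377.11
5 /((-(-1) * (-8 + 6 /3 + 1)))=-1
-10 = -10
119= 119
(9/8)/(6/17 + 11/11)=153/184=0.83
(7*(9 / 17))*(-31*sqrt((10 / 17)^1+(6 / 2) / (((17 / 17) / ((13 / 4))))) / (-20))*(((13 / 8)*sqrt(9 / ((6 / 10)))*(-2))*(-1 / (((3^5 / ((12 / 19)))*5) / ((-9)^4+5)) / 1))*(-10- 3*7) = -287101633*sqrt(179265) / 4941900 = -24597.41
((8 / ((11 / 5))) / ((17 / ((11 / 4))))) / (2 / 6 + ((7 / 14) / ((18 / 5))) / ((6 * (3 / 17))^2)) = 116640 / 90661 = 1.29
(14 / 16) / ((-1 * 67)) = -7 / 536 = -0.01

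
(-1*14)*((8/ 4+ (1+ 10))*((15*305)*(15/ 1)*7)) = -87428250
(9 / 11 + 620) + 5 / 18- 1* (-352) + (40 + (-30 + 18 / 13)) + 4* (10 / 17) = 43181861 / 43758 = 986.83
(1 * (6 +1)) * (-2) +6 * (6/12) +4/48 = -131/12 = -10.92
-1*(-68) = 68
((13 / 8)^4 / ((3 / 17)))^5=26984330850510927248777671457 / 280159925619463815168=96317597.14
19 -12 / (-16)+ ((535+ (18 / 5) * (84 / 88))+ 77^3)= 100560061 / 220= 457091.19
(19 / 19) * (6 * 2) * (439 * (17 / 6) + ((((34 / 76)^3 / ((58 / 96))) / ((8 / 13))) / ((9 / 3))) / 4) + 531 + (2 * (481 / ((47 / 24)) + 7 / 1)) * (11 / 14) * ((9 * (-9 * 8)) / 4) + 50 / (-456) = -9590865735943 / 196325157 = -48851.94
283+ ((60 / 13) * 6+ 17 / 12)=312.11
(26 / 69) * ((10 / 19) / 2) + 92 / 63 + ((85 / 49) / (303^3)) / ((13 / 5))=12076139661307 / 7743704194863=1.56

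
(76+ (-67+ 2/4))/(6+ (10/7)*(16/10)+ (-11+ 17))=0.66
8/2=4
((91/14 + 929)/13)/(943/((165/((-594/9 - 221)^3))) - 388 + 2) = -308715/579604797694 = -0.00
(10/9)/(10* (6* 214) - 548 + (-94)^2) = 5/95076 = 0.00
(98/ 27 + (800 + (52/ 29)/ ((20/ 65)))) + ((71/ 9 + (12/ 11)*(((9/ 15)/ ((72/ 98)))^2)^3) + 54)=1081107573328829/ 1240272000000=871.67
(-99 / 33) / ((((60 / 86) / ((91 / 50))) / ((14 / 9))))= -27391 / 2250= -12.17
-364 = -364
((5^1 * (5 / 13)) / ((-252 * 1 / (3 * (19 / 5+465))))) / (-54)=1465 / 7371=0.20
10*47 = 470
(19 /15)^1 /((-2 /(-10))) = 19 /3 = 6.33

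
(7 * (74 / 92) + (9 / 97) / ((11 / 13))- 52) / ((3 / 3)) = -2270529 / 49082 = -46.26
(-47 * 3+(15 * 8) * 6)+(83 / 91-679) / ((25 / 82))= -3742667 / 2275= -1645.13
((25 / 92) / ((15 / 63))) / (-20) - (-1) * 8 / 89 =1075 / 32752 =0.03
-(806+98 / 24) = -9721 / 12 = -810.08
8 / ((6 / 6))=8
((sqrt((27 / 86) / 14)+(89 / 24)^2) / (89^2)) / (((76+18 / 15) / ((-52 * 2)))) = -0.00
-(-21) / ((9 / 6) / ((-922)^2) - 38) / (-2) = 2550252 / 9229483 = 0.28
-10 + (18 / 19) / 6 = -187 / 19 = -9.84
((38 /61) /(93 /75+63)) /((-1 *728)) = -475 /35659624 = -0.00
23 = 23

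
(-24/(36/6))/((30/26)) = -52/15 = -3.47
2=2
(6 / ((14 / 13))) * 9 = 351 / 7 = 50.14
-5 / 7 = -0.71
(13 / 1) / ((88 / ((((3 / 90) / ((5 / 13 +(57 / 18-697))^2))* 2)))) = 0.00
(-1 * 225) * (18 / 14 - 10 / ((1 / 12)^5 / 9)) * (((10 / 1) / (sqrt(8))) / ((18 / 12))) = 58786556625 * sqrt(2) / 7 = 11876677952.04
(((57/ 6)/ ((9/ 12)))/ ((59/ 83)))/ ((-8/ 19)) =-29963/ 708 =-42.32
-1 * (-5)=5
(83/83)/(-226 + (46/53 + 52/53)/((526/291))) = -13939/3135955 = -0.00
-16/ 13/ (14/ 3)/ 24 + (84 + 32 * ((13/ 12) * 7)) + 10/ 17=1518739/ 4641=327.24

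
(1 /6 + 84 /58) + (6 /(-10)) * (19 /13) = 8347 /11310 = 0.74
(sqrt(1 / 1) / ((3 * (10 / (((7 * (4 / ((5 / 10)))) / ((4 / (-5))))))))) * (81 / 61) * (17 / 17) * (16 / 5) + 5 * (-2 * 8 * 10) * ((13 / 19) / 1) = -3229456 / 5795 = -557.28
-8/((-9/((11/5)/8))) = 11/45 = 0.24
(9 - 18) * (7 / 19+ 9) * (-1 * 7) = 11214 / 19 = 590.21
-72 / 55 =-1.31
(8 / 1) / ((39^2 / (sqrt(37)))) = 8 * sqrt(37) / 1521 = 0.03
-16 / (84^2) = -1 / 441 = -0.00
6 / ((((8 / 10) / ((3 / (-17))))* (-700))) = 9 / 4760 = 0.00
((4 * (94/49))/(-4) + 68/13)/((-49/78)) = -12660/2401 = -5.27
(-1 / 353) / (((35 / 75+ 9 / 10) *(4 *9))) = -5 / 86838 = -0.00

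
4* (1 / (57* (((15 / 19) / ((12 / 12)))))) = 4 / 45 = 0.09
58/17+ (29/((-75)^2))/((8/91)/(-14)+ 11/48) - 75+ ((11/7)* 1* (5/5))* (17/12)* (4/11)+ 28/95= -23398945296/332084375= -70.46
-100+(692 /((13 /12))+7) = 7095 /13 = 545.77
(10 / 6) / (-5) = -0.33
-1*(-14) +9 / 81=14.11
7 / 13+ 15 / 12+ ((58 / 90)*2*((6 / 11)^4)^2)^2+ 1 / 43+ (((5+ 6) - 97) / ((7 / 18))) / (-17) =4529981847605457312137501 / 305662198025468372188100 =14.82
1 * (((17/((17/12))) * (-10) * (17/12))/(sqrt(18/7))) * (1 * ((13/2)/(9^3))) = -1105 * sqrt(14)/4374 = -0.95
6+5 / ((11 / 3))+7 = 158 / 11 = 14.36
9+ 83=92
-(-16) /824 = 2 /103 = 0.02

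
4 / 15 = 0.27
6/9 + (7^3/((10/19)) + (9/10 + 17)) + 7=10159/15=677.27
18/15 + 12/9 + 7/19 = 827/285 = 2.90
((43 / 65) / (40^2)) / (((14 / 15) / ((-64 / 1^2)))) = -129 / 4550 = -0.03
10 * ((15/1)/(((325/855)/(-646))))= -3313980/13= -254921.54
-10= -10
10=10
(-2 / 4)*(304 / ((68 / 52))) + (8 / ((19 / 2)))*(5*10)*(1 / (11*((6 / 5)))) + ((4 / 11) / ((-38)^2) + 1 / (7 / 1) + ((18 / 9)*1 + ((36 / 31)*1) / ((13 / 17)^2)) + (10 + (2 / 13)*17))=-715233581204 / 7427052633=-96.30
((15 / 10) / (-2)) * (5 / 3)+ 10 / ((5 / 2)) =11 / 4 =2.75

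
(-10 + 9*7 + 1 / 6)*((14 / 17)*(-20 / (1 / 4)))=-178640 / 51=-3502.75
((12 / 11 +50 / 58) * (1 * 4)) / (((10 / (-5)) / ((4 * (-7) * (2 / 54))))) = 34888 / 8613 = 4.05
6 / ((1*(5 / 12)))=14.40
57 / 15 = 19 / 5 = 3.80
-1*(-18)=18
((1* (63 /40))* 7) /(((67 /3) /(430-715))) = -75411 /536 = -140.69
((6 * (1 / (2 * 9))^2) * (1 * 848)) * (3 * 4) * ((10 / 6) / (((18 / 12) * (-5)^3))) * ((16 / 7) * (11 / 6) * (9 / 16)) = -18656 / 4725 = -3.95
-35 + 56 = 21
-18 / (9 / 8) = -16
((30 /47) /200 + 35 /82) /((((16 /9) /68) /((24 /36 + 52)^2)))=1758345581 /38540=45623.91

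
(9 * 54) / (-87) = -162 / 29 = -5.59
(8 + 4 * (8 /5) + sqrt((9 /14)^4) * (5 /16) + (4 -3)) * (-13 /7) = -3165461 /109760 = -28.84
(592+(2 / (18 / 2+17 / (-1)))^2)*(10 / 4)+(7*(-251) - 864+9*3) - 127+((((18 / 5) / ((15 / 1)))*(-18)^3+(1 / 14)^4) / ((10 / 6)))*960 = -1550962462019 / 1920800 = -807456.51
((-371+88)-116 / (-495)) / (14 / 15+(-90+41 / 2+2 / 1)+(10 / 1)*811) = -0.04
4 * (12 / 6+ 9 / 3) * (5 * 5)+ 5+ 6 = 511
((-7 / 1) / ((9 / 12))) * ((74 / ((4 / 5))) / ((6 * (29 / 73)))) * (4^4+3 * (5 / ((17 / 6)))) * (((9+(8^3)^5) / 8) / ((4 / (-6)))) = 7387389400844674919635 / 11832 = 624356778299921815.38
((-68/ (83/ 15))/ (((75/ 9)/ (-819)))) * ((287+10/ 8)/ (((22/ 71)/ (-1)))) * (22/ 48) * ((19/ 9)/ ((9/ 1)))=-2406199159/ 19920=-120793.13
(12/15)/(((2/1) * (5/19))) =38/25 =1.52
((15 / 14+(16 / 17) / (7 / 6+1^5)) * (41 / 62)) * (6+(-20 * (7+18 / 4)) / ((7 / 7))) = -223.06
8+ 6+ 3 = 17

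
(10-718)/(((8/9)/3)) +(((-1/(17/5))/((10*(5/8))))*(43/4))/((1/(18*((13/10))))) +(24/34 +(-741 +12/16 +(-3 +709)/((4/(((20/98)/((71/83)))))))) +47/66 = -604654506143/195171900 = -3098.06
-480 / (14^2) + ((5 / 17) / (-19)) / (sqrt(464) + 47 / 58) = -60414040250 / 24669339149 - 67280* sqrt(29) / 503455901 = -2.45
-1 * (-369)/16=369/16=23.06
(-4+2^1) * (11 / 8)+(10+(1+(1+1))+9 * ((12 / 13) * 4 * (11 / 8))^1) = 2909 / 52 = 55.94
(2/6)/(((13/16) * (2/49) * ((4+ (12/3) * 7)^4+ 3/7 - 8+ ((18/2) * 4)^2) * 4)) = 686/286612989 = 0.00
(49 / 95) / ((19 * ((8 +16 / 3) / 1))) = 147 / 72200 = 0.00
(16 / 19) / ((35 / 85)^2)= 4.97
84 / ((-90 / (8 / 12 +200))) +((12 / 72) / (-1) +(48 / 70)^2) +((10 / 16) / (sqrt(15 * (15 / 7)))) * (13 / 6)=-4123027 / 22050 +13 * sqrt(7) / 144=-186.75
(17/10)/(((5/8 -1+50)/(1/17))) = 4/1985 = 0.00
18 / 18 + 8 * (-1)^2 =9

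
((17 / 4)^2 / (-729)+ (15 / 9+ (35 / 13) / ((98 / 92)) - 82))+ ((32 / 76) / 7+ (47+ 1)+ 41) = 226466207 / 20167056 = 11.23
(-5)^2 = 25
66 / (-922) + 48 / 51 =6815 / 7837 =0.87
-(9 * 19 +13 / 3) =-526 / 3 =-175.33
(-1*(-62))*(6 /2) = 186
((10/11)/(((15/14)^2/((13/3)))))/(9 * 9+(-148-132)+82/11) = -104/5805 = -0.02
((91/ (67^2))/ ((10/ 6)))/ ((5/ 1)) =273/ 112225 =0.00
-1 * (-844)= 844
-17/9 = -1.89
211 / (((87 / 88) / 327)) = 2023912 / 29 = 69790.07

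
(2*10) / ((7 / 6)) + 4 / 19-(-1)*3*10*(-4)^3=-253052 / 133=-1902.65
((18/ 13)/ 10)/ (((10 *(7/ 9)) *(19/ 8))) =324/ 43225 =0.01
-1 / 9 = -0.11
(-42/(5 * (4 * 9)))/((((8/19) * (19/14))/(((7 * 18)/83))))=-1029/1660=-0.62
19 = 19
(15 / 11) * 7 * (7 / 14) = 4.77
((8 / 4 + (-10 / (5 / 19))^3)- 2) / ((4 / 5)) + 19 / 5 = -342931 / 5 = -68586.20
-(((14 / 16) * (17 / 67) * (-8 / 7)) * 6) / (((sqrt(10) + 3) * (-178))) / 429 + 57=48604464 / 852709 - 17 * sqrt(10) / 852709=57.00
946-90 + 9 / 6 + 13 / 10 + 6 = 4324 / 5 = 864.80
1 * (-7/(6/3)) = -7/2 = -3.50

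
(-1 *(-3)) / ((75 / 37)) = 37 / 25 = 1.48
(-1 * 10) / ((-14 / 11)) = 55 / 7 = 7.86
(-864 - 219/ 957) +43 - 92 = -291320/ 319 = -913.23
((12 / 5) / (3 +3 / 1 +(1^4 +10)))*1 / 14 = 6 / 595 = 0.01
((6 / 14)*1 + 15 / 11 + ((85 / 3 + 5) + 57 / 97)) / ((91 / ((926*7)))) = 741008350 / 291291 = 2543.88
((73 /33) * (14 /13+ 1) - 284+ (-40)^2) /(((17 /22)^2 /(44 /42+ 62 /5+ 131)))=25205066612 /78897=319468.00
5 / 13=0.38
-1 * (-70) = 70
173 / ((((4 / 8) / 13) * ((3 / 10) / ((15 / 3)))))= 74966.67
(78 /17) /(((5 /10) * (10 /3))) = 234 /85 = 2.75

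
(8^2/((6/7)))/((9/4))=896/27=33.19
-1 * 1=-1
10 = 10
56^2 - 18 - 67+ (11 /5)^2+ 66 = 78046 /25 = 3121.84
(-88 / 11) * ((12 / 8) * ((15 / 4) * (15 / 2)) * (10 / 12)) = -1125 / 4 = -281.25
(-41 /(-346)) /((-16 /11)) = -451 /5536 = -0.08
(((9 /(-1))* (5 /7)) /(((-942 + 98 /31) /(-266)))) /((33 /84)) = -185535 /40018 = -4.64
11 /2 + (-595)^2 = 708061 /2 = 354030.50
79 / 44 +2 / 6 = 2.13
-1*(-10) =10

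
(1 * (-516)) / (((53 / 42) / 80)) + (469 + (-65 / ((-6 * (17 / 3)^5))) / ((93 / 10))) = -75218334027926 / 2332825051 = -32243.45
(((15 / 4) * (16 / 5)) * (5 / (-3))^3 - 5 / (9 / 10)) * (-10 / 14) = 2750 / 63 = 43.65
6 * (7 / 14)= 3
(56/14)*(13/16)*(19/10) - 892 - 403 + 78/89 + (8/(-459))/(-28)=-14731909541/11438280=-1287.95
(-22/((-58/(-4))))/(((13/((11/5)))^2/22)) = -117128/122525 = -0.96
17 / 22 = 0.77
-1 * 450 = -450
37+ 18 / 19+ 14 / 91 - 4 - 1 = 8176 / 247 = 33.10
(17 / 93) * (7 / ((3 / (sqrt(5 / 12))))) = 119 * sqrt(15) / 1674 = 0.28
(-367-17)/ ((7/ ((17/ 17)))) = -384/ 7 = -54.86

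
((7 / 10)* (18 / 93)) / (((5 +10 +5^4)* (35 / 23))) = 69 / 496000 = 0.00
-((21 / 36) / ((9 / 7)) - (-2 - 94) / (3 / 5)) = -17329 / 108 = -160.45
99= 99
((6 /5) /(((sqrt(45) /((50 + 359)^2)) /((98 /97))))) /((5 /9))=295083684 * sqrt(5) /12125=54418.74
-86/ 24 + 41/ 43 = -1357/ 516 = -2.63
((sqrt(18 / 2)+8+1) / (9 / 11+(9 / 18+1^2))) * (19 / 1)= 1672 / 17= 98.35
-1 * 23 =-23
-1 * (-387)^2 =-149769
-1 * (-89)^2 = -7921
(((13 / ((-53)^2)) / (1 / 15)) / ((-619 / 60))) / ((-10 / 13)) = 0.01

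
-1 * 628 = -628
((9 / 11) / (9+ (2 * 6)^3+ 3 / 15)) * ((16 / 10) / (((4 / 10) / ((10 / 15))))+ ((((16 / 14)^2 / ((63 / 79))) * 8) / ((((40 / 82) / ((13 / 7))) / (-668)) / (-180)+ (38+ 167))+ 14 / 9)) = 1975377609265 / 978552196313363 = 0.00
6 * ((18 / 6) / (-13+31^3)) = 3 / 4963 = 0.00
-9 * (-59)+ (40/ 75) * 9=2679/ 5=535.80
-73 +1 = -72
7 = 7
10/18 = 0.56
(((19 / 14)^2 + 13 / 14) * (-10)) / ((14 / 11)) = -29865 / 1372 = -21.77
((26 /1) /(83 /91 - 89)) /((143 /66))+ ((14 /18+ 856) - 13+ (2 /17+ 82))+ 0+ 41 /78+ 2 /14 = 8616300073 /9300564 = 926.43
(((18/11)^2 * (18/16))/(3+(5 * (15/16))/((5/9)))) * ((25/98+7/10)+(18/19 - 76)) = -670532256/34358555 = -19.52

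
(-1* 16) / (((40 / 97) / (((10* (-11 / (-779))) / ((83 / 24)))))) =-102432 / 64657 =-1.58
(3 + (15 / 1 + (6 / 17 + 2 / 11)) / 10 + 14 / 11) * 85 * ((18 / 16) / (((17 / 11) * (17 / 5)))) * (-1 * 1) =-490275 / 4624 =-106.03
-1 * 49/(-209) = 49/209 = 0.23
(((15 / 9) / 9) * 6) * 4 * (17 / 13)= 680 / 117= 5.81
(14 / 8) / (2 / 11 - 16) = -77 / 696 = -0.11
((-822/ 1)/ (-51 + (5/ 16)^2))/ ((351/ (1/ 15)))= 70144/ 22869405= 0.00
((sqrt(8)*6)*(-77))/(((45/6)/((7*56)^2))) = -94657024*sqrt(2)/5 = -26773049.42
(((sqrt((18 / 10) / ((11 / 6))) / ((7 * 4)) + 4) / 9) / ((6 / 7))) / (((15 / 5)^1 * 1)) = sqrt(330) / 11880 + 14 / 81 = 0.17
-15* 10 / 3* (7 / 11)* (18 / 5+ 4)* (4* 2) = -21280 / 11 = -1934.55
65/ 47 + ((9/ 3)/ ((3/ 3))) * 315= 946.38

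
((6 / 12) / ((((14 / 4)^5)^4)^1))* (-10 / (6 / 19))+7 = 1675637592200044661 / 239376798892836003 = 7.00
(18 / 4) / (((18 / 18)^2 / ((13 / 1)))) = 117 / 2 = 58.50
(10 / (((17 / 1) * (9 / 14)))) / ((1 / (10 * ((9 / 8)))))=175 / 17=10.29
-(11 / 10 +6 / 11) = -181 / 110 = -1.65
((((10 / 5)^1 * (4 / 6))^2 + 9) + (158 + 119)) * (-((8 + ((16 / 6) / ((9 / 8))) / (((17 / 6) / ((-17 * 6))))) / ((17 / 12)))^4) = -1920842114007040 / 751689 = -2555368129.65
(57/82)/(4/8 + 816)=0.00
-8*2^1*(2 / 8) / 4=-1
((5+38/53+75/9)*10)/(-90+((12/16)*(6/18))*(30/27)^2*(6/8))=-160848/102767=-1.57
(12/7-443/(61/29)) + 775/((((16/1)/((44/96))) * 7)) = -33731623/163968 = -205.72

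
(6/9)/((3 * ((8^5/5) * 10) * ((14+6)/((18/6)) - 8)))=-1/393216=-0.00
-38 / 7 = -5.43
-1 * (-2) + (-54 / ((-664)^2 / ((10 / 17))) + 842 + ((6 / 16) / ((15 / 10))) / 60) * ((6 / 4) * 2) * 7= 10355181811 / 585565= 17684.09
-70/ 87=-0.80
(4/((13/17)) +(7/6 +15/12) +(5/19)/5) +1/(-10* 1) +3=157093/14820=10.60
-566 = -566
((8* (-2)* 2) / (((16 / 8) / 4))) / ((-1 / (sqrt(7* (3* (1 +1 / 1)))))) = 64* sqrt(42) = 414.77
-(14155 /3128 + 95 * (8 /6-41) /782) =2755 /9384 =0.29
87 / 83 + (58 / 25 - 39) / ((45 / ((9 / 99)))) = 0.97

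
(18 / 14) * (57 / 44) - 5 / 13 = 5129 / 4004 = 1.28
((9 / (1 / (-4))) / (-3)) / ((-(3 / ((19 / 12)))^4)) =-130321 / 139968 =-0.93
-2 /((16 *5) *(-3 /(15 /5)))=0.02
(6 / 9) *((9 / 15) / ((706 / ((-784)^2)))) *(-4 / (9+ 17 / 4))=-9834496 / 93545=-105.13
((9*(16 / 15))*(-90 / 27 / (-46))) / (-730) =-0.00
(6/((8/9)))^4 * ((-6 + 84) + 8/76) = 197164611/1216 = 162141.95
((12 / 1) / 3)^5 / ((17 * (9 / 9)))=60.24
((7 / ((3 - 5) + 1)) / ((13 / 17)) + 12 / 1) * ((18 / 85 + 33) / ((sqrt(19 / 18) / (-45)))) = -2820177 * sqrt(38) / 4199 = -4140.21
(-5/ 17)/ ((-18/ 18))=5/ 17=0.29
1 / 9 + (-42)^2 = 15877 / 9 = 1764.11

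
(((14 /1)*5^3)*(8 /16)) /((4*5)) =175 /4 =43.75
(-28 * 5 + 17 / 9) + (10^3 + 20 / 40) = 15523 / 18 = 862.39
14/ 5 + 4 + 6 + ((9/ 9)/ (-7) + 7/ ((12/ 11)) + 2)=8851/ 420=21.07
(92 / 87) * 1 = 92 / 87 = 1.06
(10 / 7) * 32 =45.71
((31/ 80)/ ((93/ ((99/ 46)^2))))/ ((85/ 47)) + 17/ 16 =15441649/ 14388800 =1.07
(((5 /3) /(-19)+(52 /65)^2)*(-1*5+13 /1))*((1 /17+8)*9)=2587656 /8075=320.45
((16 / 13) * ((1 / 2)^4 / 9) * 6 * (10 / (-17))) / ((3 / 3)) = -20 / 663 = -0.03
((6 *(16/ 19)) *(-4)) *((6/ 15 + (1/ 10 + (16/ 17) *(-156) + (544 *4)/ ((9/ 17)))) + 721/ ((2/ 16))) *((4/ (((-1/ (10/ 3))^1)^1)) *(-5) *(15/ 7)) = -27227072000/ 969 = -28098113.52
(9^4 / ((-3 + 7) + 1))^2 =43046721 / 25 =1721868.84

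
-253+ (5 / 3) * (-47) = -994 / 3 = -331.33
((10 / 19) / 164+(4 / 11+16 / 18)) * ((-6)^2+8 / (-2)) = 3098992 / 77121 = 40.18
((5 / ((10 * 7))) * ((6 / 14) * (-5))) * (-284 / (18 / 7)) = 355 / 21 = 16.90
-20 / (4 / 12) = -60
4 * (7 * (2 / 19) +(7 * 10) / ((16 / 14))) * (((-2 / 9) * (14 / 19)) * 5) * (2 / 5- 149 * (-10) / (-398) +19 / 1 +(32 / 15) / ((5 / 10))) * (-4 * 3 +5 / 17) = 412872040 / 8721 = 47342.28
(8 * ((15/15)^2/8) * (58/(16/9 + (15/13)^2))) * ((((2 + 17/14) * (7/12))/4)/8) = 661635/605312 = 1.09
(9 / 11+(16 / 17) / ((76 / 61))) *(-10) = -55910 / 3553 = -15.74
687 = 687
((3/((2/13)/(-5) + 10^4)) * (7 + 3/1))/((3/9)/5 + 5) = 1625/2744436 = 0.00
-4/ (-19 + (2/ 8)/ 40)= 640/ 3039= 0.21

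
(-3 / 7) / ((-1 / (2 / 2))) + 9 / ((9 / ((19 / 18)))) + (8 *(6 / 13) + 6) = 11.18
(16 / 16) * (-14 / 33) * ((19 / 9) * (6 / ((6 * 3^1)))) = -266 / 891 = -0.30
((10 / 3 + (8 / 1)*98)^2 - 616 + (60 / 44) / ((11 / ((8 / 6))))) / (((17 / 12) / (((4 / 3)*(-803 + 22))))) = -766111220480 / 1683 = -455205716.27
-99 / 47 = -2.11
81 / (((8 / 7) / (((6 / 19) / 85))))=1701 / 6460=0.26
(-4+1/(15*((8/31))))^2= 201601/14400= 14.00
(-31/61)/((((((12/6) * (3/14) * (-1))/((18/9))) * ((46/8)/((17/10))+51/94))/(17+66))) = 2055827/40992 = 50.15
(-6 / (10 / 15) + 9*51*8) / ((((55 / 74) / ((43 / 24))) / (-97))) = -17130297 / 20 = -856514.85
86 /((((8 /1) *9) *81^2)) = 43 /236196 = 0.00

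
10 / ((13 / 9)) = 6.92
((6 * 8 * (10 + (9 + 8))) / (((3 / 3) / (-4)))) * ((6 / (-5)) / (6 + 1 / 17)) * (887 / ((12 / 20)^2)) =2529758.45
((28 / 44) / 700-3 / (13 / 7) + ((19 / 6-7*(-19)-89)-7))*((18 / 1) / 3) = 1653889 / 7150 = 231.31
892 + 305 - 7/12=14357/12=1196.42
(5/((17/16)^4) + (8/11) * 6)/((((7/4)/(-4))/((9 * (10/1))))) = -10963422720/6431117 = -1704.75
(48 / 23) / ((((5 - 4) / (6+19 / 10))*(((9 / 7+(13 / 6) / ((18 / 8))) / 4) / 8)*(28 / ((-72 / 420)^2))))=14743296 / 59871875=0.25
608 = 608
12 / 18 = 2 / 3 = 0.67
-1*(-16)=16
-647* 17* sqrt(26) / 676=-10999* sqrt(26) / 676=-82.96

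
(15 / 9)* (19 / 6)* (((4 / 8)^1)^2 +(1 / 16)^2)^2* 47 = 18864625 / 1179648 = 15.99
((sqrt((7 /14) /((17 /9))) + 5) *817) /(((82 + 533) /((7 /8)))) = 6.41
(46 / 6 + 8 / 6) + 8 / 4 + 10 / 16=93 / 8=11.62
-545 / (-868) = 545 / 868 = 0.63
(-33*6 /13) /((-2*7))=99 /91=1.09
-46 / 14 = -3.29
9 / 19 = 0.47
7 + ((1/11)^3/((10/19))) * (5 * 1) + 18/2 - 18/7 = 250361/18634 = 13.44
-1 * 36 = -36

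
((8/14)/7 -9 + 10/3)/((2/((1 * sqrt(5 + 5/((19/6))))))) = -4105 * sqrt(95)/5586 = -7.16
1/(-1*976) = -1/976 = -0.00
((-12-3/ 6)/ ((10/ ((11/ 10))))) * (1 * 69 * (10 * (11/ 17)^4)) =-55562595/ 334084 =-166.31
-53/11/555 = -53/6105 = -0.01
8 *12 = 96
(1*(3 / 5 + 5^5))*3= 46884 / 5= 9376.80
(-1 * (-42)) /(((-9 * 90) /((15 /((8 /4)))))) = -7 /18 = -0.39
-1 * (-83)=83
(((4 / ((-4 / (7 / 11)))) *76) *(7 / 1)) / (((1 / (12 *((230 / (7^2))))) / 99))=-1887840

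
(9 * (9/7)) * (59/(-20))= -4779/140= -34.14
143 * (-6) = -858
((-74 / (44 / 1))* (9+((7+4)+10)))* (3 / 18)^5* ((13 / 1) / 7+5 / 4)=-5365 / 266112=-0.02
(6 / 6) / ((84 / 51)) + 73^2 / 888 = 41077 / 6216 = 6.61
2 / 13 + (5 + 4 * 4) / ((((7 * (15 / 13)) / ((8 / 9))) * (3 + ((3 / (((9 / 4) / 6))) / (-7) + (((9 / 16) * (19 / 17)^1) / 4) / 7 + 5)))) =2144626 / 4378725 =0.49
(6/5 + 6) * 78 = 2808/5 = 561.60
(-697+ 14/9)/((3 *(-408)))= 6259/11016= 0.57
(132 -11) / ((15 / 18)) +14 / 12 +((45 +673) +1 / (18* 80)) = 864.37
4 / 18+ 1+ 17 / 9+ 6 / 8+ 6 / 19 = 2857 / 684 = 4.18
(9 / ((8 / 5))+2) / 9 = 61 / 72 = 0.85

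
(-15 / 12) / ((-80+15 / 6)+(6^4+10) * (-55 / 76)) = 19 / 15544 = 0.00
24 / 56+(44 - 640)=-4169 / 7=-595.57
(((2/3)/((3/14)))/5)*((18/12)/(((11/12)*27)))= 0.04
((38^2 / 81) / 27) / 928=361 / 507384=0.00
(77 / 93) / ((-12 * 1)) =-77 / 1116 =-0.07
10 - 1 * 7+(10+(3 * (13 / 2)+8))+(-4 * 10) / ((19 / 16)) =259 / 38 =6.82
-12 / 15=-4 / 5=-0.80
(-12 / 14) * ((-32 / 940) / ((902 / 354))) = 8496 / 741895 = 0.01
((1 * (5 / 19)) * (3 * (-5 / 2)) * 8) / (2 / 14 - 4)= 700 / 171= 4.09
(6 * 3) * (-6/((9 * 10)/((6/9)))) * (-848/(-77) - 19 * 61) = 70716/77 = 918.39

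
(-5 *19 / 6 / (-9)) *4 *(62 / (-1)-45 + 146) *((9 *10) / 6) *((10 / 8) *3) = 30875 / 2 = 15437.50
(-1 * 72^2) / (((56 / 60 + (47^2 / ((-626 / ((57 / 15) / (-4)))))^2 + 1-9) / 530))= -1292024577024000 / 1961586043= -658663.22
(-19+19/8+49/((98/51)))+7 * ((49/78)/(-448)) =44255/4992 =8.87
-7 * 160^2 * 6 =-1075200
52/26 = 2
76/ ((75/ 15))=76/ 5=15.20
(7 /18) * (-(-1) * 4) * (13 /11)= 182 /99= 1.84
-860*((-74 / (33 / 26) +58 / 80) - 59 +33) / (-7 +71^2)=4743889 / 332244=14.28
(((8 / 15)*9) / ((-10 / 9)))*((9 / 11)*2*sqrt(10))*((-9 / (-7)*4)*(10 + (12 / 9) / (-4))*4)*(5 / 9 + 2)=-6915456*sqrt(10) / 1925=-11360.31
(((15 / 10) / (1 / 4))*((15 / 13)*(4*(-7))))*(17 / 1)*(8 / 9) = -38080 / 13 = -2929.23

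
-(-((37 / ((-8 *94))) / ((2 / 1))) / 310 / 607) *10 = -37 / 28300768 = -0.00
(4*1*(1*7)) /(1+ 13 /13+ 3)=28 /5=5.60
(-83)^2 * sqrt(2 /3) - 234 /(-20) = 117 /10 +6889 * sqrt(6) /3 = 5636.54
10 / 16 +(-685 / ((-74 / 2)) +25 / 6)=20695 / 888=23.31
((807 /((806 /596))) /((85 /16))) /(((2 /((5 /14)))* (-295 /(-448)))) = 61564416 /2021045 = 30.46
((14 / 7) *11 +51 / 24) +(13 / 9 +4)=2129 / 72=29.57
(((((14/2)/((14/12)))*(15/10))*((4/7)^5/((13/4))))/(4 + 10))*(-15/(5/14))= -110592/218491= -0.51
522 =522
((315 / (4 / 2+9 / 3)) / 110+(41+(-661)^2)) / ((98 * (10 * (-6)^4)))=16021961 / 46569600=0.34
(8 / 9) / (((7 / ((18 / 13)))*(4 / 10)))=40 / 91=0.44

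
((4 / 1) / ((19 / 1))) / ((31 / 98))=392 / 589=0.67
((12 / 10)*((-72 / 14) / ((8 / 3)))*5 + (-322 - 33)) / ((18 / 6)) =-2566 / 21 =-122.19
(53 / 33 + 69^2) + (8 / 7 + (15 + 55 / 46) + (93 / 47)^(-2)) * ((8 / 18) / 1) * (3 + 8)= 4848.62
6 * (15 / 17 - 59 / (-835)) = 81168 / 14195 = 5.72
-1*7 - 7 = -14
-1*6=-6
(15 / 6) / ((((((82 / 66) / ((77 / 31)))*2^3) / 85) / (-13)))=-14039025 / 20336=-690.35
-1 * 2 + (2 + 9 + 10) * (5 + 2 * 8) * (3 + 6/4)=3965/2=1982.50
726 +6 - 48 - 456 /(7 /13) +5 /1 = -1105 /7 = -157.86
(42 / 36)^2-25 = -851 / 36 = -23.64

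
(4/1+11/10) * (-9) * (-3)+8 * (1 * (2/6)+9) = 6371/30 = 212.37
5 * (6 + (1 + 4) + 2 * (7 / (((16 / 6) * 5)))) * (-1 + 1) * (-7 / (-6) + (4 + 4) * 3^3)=0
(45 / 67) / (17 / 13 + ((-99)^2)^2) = 117 / 16733582722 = 0.00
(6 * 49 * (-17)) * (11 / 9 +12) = -66084.67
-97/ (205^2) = -97/ 42025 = -0.00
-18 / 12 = -3 / 2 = -1.50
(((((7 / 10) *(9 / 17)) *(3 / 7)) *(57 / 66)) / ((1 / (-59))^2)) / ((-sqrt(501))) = -595251 *sqrt(501) / 624580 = -21.33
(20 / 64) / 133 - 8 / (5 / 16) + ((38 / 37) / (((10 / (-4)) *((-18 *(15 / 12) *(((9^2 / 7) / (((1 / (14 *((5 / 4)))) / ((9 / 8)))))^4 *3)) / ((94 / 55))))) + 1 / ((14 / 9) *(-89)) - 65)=-90.60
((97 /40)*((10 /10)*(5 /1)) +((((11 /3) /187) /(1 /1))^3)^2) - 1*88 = -10680946695199 /140770302408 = -75.87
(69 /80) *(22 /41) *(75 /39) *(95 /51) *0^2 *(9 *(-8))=0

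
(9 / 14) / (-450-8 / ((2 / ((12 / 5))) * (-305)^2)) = -1395375 / 976762724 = -0.00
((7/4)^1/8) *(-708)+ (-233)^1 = -3103/8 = -387.88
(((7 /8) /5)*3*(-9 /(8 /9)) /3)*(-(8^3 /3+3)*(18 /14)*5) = 126603 /64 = 1978.17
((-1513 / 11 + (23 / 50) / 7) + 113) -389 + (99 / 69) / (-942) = -413.48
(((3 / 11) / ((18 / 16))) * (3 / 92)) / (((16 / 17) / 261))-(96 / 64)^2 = -117 / 2024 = -0.06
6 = 6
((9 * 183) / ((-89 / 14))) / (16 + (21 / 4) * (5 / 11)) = -1014552 / 72001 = -14.09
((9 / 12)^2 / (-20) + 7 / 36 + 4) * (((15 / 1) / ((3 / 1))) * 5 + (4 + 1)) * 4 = 11999 / 24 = 499.96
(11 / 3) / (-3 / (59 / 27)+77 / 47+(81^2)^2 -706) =2773 / 32554527363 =0.00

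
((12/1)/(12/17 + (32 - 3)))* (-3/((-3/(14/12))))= 238/505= 0.47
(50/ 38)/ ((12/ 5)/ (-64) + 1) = 2000/ 1463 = 1.37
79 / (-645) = -79 / 645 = -0.12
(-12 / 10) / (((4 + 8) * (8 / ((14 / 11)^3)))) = -343 / 13310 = -0.03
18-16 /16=17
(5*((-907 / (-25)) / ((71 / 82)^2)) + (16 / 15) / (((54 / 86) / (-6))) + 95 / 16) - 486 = -540709483 / 2177712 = -248.29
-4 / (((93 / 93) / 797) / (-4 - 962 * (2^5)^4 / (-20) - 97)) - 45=-803956289549 / 5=-160791257909.80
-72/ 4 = -18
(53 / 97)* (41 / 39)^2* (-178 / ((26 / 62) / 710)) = -349046773540 / 1917981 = -181986.56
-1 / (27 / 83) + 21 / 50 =-3583 / 1350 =-2.65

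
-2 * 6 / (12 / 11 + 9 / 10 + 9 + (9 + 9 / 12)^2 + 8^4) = -10560 / 3697807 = -0.00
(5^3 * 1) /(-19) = -125 /19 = -6.58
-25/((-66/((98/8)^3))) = 2941225/4224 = 696.31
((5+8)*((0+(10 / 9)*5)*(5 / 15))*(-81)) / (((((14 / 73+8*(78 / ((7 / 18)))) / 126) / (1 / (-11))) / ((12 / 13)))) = 57947400 / 4510187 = 12.85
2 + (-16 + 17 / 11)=-137 / 11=-12.45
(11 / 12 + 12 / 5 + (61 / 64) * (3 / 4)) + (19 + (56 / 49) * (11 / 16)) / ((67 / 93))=56721709 / 1800960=31.50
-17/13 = -1.31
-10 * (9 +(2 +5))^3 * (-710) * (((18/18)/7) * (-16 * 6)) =-2791833600/7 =-398833371.43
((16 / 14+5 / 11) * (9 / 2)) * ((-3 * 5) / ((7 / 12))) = -99630 / 539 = -184.84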